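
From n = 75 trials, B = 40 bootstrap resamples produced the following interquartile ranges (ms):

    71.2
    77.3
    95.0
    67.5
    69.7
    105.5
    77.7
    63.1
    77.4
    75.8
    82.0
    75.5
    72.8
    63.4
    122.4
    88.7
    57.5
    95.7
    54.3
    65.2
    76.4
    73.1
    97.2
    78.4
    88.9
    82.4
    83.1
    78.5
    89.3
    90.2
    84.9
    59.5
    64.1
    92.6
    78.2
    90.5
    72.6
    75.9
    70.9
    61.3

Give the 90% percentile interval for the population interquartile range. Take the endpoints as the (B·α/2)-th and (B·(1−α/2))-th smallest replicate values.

Sorted replicates: 54.3, 57.5, 59.5, 61.3, 63.1, 63.4, 64.1, 65.2, 67.5, 69.7, 70.9, 71.2, 72.6, 72.8, 73.1, 75.5, 75.8, 75.9, 76.4, 77.3, 77.4, 77.7, 78.2, 78.4, 78.5, 82.0, 82.4, 83.1, 84.9, 88.7, 88.9, 89.3, 90.2, 90.5, 92.6, 95.0, 95.7, 97.2, 105.5, 122.4
α = 0.10; lower rank = 40 × 0.050 = 2; upper rank = 40 × 0.950 = 38.
The 2nd smallest replicate is 57.5; the 38th is 97.2.

(57.5, 97.2)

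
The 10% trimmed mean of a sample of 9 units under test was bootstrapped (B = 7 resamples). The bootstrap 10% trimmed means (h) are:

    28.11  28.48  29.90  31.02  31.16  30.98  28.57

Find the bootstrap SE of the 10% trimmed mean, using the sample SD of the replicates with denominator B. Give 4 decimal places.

SE* = 1.2439

Bootstrap SE is the standard deviation of the 7 replicate 10% trimmed means.
Mean of replicates: (28.11 + 28.48 + 29.90 + 31.02 + 31.16 + 30.98 + 28.57) / 7 = 208.22000 / 7 = 29.74571
Sum of squared deviations: (−1.63571)² + (−1.26571)² + (+0.15429)² + (+1.27429)² + (+1.41429)² + (+1.23429)² + (−1.17571)² = 10.83117
Variance = 10.83117 / 7 = 1.54731
SE* = √1.54731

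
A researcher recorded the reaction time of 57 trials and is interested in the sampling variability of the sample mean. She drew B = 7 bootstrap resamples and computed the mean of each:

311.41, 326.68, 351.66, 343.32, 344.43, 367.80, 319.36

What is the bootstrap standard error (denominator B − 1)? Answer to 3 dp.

Bootstrap SE is the standard deviation of the 7 replicate means.
Mean of replicates: (311.41 + 326.68 + 351.66 + 343.32 + 344.43 + 367.80 + 319.36) / 7 = 2364.6600 / 7 = 337.8086
Sum of squared deviations: (−26.3986)² + (−11.1286)² + (+13.8514)² + (+5.5114)² + (+6.6214)² + (+29.9914)² + (−18.4486)² = 2326.6465
Variance = 2326.6465 / 6 = 387.7744
SE* = √387.7744

SE* = 19.692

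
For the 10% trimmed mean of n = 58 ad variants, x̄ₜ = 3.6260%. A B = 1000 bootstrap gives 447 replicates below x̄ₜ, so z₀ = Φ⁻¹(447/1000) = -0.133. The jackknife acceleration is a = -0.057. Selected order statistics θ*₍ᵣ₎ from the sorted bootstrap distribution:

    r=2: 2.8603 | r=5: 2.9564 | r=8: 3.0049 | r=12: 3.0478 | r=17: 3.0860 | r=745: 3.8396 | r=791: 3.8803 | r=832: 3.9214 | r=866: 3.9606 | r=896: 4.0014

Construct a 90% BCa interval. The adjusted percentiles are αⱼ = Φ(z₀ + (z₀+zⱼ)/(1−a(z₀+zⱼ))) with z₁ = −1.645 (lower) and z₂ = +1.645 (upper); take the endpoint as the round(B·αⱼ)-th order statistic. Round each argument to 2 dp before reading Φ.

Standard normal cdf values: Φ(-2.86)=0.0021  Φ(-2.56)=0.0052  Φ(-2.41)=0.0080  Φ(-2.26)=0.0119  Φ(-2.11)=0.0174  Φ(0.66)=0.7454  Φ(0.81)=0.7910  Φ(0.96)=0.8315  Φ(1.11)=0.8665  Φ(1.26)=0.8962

Lower: z₀ + z₁ = -0.133 + (-1.645) = -1.778; 1 − a(z₀+z₁) = 1 − (-0.057)(-1.778) = 0.8987; argument = -0.133 + (-1.778)/0.8987 = -2.1115 → -2.11.
α₁ = Φ(-2.11) = 0.0174; rank = round(1000 × 0.0174) = 17; θ*₍17₎ = 3.0860.
Upper: z₀ + z₂ = 1.512; 1 − a(z₀+z₂) = 1.0862; argument = 1.2590 → 1.26; α₂ = 0.8962; rank = 896; θ*₍896₎ = 4.0014.

(3.0860, 4.0014)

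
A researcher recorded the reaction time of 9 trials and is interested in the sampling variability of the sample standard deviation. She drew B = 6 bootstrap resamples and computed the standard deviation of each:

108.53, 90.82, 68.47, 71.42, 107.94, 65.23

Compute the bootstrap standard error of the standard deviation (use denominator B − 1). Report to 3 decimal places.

Bootstrap SE is the standard deviation of the 6 replicate standard deviations.
Mean of replicates: (108.53 + 90.82 + 68.47 + 71.42 + 107.94 + 65.23) / 6 = 512.4100 / 6 = 85.4017
Sum of squared deviations: (+23.1283)² + (+5.4183)² + (−16.9317)² + (−13.9817)² + (+22.5383)² + (−20.1717)² = 1961.3191
Variance = 1961.3191 / 5 = 392.2638
SE* = √392.2638

SE* = 19.806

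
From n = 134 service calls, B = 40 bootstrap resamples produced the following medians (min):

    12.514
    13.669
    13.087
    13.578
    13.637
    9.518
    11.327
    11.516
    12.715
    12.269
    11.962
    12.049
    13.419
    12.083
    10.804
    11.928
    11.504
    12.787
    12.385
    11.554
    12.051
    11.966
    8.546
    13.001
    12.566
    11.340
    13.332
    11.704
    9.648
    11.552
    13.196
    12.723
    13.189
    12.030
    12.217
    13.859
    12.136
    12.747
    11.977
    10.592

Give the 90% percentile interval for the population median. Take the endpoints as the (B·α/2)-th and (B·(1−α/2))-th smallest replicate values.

Sorted replicates: 8.546, 9.518, 9.648, 10.592, 10.804, 11.327, 11.340, 11.504, 11.516, 11.552, 11.554, 11.704, 11.928, 11.962, 11.966, 11.977, 12.030, 12.049, 12.051, 12.083, 12.136, 12.217, 12.269, 12.385, 12.514, 12.566, 12.715, 12.723, 12.747, 12.787, 13.001, 13.087, 13.189, 13.196, 13.332, 13.419, 13.578, 13.637, 13.669, 13.859
α = 0.10; lower rank = 40 × 0.050 = 2; upper rank = 40 × 0.950 = 38.
The 2nd smallest replicate is 9.518; the 38th is 13.637.

(9.518, 13.637)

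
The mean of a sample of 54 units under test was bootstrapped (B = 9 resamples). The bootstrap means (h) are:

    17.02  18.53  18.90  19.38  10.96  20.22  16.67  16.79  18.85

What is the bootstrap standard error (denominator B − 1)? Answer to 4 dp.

SE* = 2.7379

Bootstrap SE is the standard deviation of the 9 replicate means.
Mean of replicates: (17.02 + 18.53 + 18.90 + 19.38 + 10.96 + 20.22 + 16.67 + 16.79 + 18.85) / 9 = 157.32000 / 9 = 17.48000
Sum of squared deviations: (−0.46000)² + (+1.05000)² + (+1.42000)² + (+1.90000)² + (−6.52000)² + (+2.74000)² + (−0.81000)² + (−0.69000)² + (+1.37000)² = 59.96760
Variance = 59.96760 / 8 = 7.49595
SE* = √7.49595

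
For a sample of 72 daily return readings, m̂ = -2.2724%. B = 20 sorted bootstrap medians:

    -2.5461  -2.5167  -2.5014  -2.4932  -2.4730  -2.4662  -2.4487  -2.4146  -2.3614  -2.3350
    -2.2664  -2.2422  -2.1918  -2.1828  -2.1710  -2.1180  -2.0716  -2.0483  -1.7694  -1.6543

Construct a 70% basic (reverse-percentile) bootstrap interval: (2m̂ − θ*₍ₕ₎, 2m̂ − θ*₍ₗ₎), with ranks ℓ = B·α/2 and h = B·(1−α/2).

(-2.4732, -2.0434)

Percentile endpoints at ranks 3 and 17: θ*₍3₎ = -2.5014, θ*₍17₎ = -2.0716.
Basic interval reflects these around m̂:
  lower = 2 × -2.2724 − -2.0716 = -2.4732
  upper = 2 × -2.2724 − -2.5014 = -2.0434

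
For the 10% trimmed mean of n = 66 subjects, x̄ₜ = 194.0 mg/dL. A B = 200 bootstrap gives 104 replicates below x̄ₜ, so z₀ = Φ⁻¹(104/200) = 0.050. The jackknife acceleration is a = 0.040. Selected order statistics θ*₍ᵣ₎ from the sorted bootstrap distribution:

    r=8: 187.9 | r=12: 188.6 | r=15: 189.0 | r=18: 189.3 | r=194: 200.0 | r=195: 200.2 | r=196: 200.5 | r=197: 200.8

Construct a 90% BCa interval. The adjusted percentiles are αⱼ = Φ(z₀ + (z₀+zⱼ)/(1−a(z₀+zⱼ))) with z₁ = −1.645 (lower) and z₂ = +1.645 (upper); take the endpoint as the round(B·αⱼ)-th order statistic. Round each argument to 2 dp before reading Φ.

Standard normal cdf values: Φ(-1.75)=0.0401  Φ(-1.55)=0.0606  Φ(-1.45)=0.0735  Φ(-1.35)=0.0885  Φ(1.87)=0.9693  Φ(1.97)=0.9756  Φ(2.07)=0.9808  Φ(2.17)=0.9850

Lower: z₀ + z₁ = 0.050 + (-1.645) = -1.595; 1 − a(z₀+z₁) = 1 − (0.040)(-1.595) = 1.0638; argument = 0.050 + (-1.595)/1.0638 = -1.4493 → -1.45.
α₁ = Φ(-1.45) = 0.0735; rank = round(200 × 0.0735) = 15; θ*₍15₎ = 189.0.
Upper: z₀ + z₂ = 1.695; 1 − a(z₀+z₂) = 0.9322; argument = 1.8683 → 1.87; α₂ = 0.9693; rank = 194; θ*₍194₎ = 200.0.

(189.0, 200.0)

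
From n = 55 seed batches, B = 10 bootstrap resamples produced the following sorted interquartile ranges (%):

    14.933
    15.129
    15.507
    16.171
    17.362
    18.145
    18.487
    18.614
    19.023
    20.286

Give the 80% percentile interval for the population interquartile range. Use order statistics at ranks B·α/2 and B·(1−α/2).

α = 0.20; lower rank = 10 × 0.100 = 1; upper rank = 10 × 0.900 = 9.
The 1st smallest replicate is 14.933; the 9th is 19.023.

(14.933, 19.023)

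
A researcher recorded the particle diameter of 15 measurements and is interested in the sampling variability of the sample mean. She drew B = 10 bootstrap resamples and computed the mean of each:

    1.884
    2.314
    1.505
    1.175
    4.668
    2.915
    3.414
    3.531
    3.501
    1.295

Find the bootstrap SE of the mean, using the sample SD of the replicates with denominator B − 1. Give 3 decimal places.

Bootstrap SE is the standard deviation of the 10 replicate means.
Mean of replicates: (1.884 + 2.314 + 1.505 + 1.175 + 4.668 + 2.915 + 3.414 + 3.531 + 3.501 + 1.295) / 10 = 26.2020 / 10 = 2.6202
Sum of squared deviations: (−0.7362)² + (−0.3062)² + (−1.1152)² + (−1.4452)² + (+2.0478)² + (+0.2948)² + (+0.7938)² + (+0.9108)² + (+0.8808)² + (−1.3252)² = 12.2401
Variance = 12.2401 / 9 = 1.3600
SE* = √1.3600

SE* = 1.166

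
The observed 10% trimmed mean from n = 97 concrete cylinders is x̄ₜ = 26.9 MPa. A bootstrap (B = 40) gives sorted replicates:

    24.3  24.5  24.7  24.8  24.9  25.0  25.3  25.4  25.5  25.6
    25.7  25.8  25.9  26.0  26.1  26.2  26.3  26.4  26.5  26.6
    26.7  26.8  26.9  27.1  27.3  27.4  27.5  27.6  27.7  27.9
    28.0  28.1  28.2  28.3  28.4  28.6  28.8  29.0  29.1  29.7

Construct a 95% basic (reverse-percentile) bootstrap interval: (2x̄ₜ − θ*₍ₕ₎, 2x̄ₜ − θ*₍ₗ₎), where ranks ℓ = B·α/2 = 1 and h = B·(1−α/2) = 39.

(24.7, 29.5)

Percentile endpoints at ranks 1 and 39: θ*₍1₎ = 24.3, θ*₍39₎ = 29.1.
Basic interval reflects these around x̄ₜ:
  lower = 2 × 26.9 − 29.1 = 24.7
  upper = 2 × 26.9 − 24.3 = 29.5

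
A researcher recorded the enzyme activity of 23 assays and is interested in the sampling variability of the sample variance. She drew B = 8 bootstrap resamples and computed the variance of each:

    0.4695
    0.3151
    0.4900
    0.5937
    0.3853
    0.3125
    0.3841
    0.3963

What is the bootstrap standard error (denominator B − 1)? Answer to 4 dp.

Bootstrap SE is the standard deviation of the 8 replicate variances.
Mean of replicates: (0.4695 + 0.3151 + 0.4900 + 0.5937 + 0.3853 + 0.3125 + 0.3841 + 0.3963) / 8 = 3.34650 / 8 = 0.41831
Sum of squared deviations: (+0.05119)² + (−0.10321)² + (+0.07169)² + (+0.17539)² + (−0.03301)² + (−0.10581)² + (−0.03421)² + (−0.02201)² = 0.06311
Variance = 0.06311 / 7 = 0.00902
SE* = √0.00902

SE* = 0.0950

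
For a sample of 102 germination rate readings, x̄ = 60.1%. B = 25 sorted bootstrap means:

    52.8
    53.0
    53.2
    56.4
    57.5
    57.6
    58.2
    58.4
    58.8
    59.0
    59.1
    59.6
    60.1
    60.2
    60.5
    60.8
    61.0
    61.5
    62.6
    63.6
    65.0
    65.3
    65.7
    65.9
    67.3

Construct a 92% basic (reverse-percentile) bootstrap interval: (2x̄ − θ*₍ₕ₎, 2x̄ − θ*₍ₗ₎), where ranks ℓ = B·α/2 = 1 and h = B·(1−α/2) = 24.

(54.3, 67.4)

Percentile endpoints at ranks 1 and 24: θ*₍1₎ = 52.8, θ*₍24₎ = 65.9.
Basic interval reflects these around x̄:
  lower = 2 × 60.1 − 65.9 = 54.3
  upper = 2 × 60.1 − 52.8 = 67.4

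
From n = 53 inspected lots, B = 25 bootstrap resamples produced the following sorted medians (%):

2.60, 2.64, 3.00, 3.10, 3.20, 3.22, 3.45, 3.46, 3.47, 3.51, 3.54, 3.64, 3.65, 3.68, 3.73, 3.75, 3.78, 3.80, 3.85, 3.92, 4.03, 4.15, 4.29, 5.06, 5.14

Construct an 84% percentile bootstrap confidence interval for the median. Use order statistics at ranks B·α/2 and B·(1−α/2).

α = 0.16; lower rank = 25 × 0.080 = 2; upper rank = 25 × 0.920 = 23.
The 2nd smallest replicate is 2.64; the 23rd is 4.29.

(2.64, 4.29)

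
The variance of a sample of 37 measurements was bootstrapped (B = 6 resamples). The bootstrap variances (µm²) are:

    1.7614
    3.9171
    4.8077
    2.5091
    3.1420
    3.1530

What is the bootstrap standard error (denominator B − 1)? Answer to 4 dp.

SE* = 1.0630

Bootstrap SE is the standard deviation of the 6 replicate variances.
Mean of replicates: (1.7614 + 3.9171 + 4.8077 + 2.5091 + 3.1420 + 3.1530) / 6 = 19.29030 / 6 = 3.21505
Sum of squared deviations: (−1.45365)² + (+0.70205)² + (+1.59265)² + (−0.70595)² + (−0.07305)² + (−0.06205)² = 5.65006
Variance = 5.65006 / 5 = 1.13001
SE* = √1.13001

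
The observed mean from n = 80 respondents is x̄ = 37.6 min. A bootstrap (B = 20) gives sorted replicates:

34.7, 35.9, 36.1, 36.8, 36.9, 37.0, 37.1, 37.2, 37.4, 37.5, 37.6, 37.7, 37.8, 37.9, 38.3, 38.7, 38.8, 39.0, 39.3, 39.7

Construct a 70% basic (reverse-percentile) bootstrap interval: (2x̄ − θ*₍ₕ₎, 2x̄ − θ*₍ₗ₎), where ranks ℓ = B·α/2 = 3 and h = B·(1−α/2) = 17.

Percentile endpoints at ranks 3 and 17: θ*₍3₎ = 36.1, θ*₍17₎ = 38.8.
Basic interval reflects these around x̄:
  lower = 2 × 37.6 − 38.8 = 36.4
  upper = 2 × 37.6 − 36.1 = 39.1

(36.4, 39.1)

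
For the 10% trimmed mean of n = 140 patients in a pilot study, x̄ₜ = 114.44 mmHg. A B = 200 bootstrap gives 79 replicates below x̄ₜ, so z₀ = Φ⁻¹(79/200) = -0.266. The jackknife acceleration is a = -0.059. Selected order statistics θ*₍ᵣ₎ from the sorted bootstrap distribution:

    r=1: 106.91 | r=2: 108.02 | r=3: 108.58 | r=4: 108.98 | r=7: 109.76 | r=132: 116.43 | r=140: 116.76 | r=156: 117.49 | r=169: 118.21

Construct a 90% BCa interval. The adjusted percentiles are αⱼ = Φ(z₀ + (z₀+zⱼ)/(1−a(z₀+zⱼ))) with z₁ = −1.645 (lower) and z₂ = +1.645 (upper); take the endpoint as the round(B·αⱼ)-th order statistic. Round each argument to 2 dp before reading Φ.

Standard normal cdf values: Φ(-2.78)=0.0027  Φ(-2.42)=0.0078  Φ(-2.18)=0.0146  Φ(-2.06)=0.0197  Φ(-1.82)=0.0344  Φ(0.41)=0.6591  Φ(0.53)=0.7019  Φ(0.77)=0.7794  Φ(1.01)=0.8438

(108.02, 118.21)

Lower: z₀ + z₁ = -0.266 + (-1.645) = -1.911; 1 − a(z₀+z₁) = 1 − (-0.059)(-1.911) = 0.8873; argument = -0.266 + (-1.911)/0.8873 = -2.4198 → -2.42.
α₁ = Φ(-2.42) = 0.0078; rank = round(200 × 0.0078) = 2; θ*₍2₎ = 108.02.
Upper: z₀ + z₂ = 1.379; 1 − a(z₀+z₂) = 1.0814; argument = 1.0092 → 1.01; α₂ = 0.8438; rank = 169; θ*₍169₎ = 118.21.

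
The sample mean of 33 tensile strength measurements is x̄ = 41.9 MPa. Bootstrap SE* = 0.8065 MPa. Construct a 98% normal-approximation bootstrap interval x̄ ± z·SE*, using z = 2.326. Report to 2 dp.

Margin = 2.326 × 0.8065 = 1.876
Interval: 41.9 ± 1.876

(40.02, 43.78)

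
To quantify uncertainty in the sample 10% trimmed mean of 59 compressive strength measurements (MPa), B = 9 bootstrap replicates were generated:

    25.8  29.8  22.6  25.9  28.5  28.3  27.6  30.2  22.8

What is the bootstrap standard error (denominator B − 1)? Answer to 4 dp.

Bootstrap SE is the standard deviation of the 9 replicate 10% trimmed means.
Mean of replicates: (25.8 + 29.8 + 22.6 + 25.9 + 28.5 + 28.3 + 27.6 + 30.2 + 22.8) / 9 = 241.50000 / 9 = 26.83333
Sum of squared deviations: (−1.03333)² + (+2.96667)² + (−4.23333)² + (−0.93333)² + (+1.66667)² + (+1.46667)² + (+0.76667)² + (+3.36667)² + (−4.03333)² = 61.78000
Variance = 61.78000 / 8 = 7.72250
SE* = √7.72250

SE* = 2.7789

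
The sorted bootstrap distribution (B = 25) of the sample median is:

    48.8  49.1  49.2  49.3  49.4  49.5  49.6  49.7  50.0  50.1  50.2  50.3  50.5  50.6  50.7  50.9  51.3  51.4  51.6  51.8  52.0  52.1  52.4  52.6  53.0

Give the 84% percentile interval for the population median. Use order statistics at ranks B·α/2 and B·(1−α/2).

α = 0.16; lower rank = 25 × 0.080 = 2; upper rank = 25 × 0.920 = 23.
The 2nd smallest replicate is 49.1; the 23rd is 52.4.

(49.1, 52.4)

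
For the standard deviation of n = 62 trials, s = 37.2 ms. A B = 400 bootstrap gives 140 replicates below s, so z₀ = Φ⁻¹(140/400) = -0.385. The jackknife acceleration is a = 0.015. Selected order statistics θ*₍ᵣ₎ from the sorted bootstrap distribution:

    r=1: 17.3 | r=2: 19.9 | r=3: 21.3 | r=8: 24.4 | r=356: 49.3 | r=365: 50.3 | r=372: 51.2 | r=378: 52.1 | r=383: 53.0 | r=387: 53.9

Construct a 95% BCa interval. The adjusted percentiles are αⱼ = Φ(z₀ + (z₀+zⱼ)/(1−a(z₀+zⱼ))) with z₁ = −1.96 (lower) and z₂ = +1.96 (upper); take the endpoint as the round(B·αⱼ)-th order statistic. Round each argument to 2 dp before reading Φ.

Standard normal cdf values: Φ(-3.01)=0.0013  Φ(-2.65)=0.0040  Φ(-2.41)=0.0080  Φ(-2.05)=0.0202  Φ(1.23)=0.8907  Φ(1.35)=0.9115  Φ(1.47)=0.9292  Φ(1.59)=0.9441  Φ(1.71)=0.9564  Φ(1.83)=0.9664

Lower: z₀ + z₁ = -0.385 + (-1.960) = -2.345; 1 − a(z₀+z₁) = 1 − (0.015)(-2.345) = 1.0352; argument = -0.385 + (-2.345)/1.0352 = -2.6503 → -2.65.
α₁ = Φ(-2.65) = 0.0040; rank = round(400 × 0.0040) = 2; θ*₍2₎ = 19.9.
Upper: z₀ + z₂ = 1.575; 1 − a(z₀+z₂) = 0.9764; argument = 1.2281 → 1.23; α₂ = 0.8907; rank = 356; θ*₍356₎ = 49.3.

(19.9, 49.3)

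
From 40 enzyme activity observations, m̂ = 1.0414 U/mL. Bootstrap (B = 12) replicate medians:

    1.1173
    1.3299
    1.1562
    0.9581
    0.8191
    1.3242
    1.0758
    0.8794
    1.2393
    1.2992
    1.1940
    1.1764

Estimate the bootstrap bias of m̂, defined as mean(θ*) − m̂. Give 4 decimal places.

bias = +0.0893

mean(θ*) = (1.1173 + 1.3299 + 1.1562 + 0.9581 + 0.8191 + 1.3242 + 1.0758 + 0.8794 + 1.2393 + 1.2992 + 1.1940 + 1.1764) / 12 = 1.13074
bias = 1.13074 − 1.0414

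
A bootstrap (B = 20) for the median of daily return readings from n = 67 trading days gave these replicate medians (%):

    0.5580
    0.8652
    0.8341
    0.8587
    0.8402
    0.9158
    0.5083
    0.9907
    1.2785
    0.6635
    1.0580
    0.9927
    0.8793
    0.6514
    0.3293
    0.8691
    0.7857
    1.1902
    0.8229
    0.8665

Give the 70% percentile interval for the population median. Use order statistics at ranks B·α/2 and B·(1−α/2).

(0.5580, 0.9927)

Sorted replicates: 0.3293, 0.5083, 0.5580, 0.6514, 0.6635, 0.7857, 0.8229, 0.8341, 0.8402, 0.8587, 0.8652, 0.8665, 0.8691, 0.8793, 0.9158, 0.9907, 0.9927, 1.0580, 1.1902, 1.2785
α = 0.30; lower rank = 20 × 0.150 = 3; upper rank = 20 × 0.850 = 17.
The 3rd smallest replicate is 0.5580; the 17th is 0.9927.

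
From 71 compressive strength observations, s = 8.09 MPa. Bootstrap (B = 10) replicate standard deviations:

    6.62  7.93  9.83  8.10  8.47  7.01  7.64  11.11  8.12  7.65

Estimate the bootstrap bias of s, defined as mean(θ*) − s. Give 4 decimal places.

bias = +0.1580

mean(θ*) = (6.62 + 7.93 + 9.83 + 8.10 + 8.47 + 7.01 + 7.64 + 11.11 + 8.12 + 7.65) / 10 = 8.24800
bias = 8.24800 − 8.09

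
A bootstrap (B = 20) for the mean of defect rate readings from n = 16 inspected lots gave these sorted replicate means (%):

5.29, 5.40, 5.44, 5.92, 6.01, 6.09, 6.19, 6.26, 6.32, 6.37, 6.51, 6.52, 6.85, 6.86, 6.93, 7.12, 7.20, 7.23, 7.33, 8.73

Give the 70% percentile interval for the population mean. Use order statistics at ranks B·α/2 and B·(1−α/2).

α = 0.30; lower rank = 20 × 0.150 = 3; upper rank = 20 × 0.850 = 17.
The 3rd smallest replicate is 5.44; the 17th is 7.20.

(5.44, 7.20)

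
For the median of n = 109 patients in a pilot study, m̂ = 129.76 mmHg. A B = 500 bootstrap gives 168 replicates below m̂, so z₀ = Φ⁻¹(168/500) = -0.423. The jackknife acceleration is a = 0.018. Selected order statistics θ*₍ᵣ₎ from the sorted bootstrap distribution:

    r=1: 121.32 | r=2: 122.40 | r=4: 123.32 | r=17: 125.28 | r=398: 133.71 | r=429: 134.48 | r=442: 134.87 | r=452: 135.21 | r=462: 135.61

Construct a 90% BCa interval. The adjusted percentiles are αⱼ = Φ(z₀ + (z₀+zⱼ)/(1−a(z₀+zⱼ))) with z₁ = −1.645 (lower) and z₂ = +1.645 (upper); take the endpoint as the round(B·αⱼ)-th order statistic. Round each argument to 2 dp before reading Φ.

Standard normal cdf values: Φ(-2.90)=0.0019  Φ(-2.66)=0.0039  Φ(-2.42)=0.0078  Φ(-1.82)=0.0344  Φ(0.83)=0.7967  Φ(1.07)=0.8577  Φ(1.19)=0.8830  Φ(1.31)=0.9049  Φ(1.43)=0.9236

Lower: z₀ + z₁ = -0.423 + (-1.645) = -2.068; 1 − a(z₀+z₁) = 1 − (0.018)(-2.068) = 1.0372; argument = -0.423 + (-2.068)/1.0372 = -2.4168 → -2.42.
α₁ = Φ(-2.42) = 0.0078; rank = round(500 × 0.0078) = 4; θ*₍4₎ = 123.32.
Upper: z₀ + z₂ = 1.222; 1 − a(z₀+z₂) = 0.9780; argument = 0.8265 → 0.83; α₂ = 0.7967; rank = 398; θ*₍398₎ = 133.71.

(123.32, 133.71)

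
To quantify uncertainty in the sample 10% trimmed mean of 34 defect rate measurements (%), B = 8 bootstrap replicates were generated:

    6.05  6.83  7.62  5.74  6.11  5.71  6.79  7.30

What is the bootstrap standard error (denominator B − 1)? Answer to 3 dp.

Bootstrap SE is the standard deviation of the 8 replicate 10% trimmed means.
Mean of replicates: (6.05 + 6.83 + 7.62 + 5.74 + 6.11 + 5.71 + 6.79 + 7.30) / 8 = 52.1500 / 8 = 6.5187
Sum of squared deviations: (−0.4688)² + (+0.3113)² + (+1.1013)² + (−0.7787)² + (−0.4087)² + (−0.8087)² + (+0.2713)² + (+0.7812)² = 3.6409
Variance = 3.6409 / 7 = 0.5201
SE* = √0.5201

SE* = 0.721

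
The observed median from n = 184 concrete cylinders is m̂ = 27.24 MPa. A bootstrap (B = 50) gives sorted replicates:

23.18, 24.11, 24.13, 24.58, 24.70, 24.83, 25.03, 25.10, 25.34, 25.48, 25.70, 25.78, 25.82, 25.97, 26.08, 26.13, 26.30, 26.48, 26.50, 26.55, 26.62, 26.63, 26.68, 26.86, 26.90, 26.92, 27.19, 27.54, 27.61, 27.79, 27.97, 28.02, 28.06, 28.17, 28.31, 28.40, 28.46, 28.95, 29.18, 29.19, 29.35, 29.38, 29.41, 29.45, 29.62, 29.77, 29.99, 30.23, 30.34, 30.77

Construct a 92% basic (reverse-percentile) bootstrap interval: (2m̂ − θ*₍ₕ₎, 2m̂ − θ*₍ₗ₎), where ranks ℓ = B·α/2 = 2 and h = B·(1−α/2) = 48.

Percentile endpoints at ranks 2 and 48: θ*₍2₎ = 24.11, θ*₍48₎ = 30.23.
Basic interval reflects these around m̂:
  lower = 2 × 27.24 − 30.23 = 24.25
  upper = 2 × 27.24 − 24.11 = 30.37

(24.25, 30.37)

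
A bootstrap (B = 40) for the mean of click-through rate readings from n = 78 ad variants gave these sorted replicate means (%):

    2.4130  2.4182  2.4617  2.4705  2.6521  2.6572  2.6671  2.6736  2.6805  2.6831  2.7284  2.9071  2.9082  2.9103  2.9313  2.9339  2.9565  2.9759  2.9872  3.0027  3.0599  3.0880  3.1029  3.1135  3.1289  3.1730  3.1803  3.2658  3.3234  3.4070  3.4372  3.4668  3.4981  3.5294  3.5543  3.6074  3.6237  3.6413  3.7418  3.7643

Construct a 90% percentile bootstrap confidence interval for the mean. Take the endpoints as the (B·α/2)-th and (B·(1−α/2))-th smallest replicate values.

α = 0.10; lower rank = 40 × 0.050 = 2; upper rank = 40 × 0.950 = 38.
The 2nd smallest replicate is 2.4182; the 38th is 3.6413.

(2.4182, 3.6413)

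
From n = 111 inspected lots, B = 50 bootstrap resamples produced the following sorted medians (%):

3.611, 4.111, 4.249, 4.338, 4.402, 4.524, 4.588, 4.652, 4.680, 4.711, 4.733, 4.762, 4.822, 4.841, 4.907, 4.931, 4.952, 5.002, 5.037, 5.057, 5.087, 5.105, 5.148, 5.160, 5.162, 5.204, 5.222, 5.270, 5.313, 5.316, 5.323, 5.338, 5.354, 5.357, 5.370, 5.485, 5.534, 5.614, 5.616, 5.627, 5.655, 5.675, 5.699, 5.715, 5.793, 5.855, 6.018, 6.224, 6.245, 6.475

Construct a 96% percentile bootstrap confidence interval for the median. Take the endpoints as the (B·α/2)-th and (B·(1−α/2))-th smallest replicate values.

(3.611, 6.245)

α = 0.04; lower rank = 50 × 0.020 = 1; upper rank = 50 × 0.980 = 49.
The 1st smallest replicate is 3.611; the 49th is 6.245.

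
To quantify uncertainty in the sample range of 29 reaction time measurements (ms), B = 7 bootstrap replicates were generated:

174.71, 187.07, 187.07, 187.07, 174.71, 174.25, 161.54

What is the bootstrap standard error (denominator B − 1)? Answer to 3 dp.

SE* = 9.604

Bootstrap SE is the standard deviation of the 7 replicate ranges.
Mean of replicates: (174.71 + 187.07 + 187.07 + 187.07 + 174.71 + 174.25 + 161.54) / 7 = 1246.4200 / 7 = 178.0600
Sum of squared deviations: (−3.3500)² + (+9.0100)² + (+9.0100)² + (+9.0100)² + (−3.3500)² + (−3.8100)² + (−16.5200)² = 553.4118
Variance = 553.4118 / 6 = 92.2353
SE* = √92.2353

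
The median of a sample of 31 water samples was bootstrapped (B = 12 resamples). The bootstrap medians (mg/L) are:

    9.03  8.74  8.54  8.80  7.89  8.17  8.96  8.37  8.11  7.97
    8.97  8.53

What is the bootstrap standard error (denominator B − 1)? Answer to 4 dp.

SE* = 0.4038

Bootstrap SE is the standard deviation of the 12 replicate medians.
Mean of replicates: (9.03 + 8.74 + 8.54 + 8.80 + 7.89 + 8.17 + 8.96 + 8.37 + 8.11 + 7.97 + 8.97 + 8.53) / 12 = 102.08000 / 12 = 8.50667
Sum of squared deviations: (+0.52333)² + (+0.23333)² + (+0.03333)² + (+0.29333)² + (−0.61667)² + (−0.33667)² + (+0.45333)² + (−0.13667)² + (−0.39667)² + (−0.53667)² + (+0.46333)² + (+0.02333)² = 1.79387
Variance = 1.79387 / 11 = 0.16308
SE* = √0.16308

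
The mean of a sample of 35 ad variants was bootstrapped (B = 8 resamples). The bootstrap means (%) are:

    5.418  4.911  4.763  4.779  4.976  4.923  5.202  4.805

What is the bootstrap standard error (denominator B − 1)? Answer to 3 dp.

Bootstrap SE is the standard deviation of the 8 replicate means.
Mean of replicates: (5.418 + 4.911 + 4.763 + 4.779 + 4.976 + 4.923 + 5.202 + 4.805) / 8 = 39.7770 / 8 = 4.9721
Sum of squared deviations: (+0.4459)² + (−0.0611)² + (−0.2091)² + (−0.1931)² + (+0.0039)² + (−0.0491)² + (+0.2299)² + (−0.1671)² = 0.3668
Variance = 0.3668 / 7 = 0.0524
SE* = √0.0524

SE* = 0.229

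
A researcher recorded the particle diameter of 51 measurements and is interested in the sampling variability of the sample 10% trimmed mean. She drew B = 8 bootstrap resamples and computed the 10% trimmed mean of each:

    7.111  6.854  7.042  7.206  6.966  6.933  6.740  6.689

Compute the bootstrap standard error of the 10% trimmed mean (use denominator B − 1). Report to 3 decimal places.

Bootstrap SE is the standard deviation of the 8 replicate 10% trimmed means.
Mean of replicates: (7.111 + 6.854 + 7.042 + 7.206 + 6.966 + 6.933 + 6.740 + 6.689) / 8 = 55.5410 / 8 = 6.9426
Sum of squared deviations: (+0.1684)² + (−0.0886)² + (+0.0994)² + (+0.2634)² + (+0.0234)² + (−0.0096)² + (−0.2026)² + (−0.2536)² = 0.2215
Variance = 0.2215 / 7 = 0.0316
SE* = √0.0316

SE* = 0.178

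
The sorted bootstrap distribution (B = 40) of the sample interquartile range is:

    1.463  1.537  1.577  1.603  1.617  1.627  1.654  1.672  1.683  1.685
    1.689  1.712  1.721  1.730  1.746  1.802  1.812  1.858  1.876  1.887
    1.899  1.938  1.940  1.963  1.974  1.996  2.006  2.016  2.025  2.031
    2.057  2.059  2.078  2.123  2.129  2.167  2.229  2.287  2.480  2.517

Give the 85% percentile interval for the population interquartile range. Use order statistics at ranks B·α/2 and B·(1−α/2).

α = 0.15; lower rank = 40 × 0.075 = 3; upper rank = 40 × 0.925 = 37.
The 3rd smallest replicate is 1.577; the 37th is 2.229.

(1.577, 2.229)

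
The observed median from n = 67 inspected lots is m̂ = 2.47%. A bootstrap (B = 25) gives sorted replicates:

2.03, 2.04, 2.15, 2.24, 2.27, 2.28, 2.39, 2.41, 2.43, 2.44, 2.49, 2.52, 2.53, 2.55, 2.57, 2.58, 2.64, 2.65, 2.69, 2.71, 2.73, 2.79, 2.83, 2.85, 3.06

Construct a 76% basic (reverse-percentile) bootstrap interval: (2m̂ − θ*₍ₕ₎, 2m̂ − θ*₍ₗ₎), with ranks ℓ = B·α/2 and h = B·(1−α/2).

(2.15, 2.79)

Percentile endpoints at ranks 3 and 22: θ*₍3₎ = 2.15, θ*₍22₎ = 2.79.
Basic interval reflects these around m̂:
  lower = 2 × 2.47 − 2.79 = 2.15
  upper = 2 × 2.47 − 2.15 = 2.79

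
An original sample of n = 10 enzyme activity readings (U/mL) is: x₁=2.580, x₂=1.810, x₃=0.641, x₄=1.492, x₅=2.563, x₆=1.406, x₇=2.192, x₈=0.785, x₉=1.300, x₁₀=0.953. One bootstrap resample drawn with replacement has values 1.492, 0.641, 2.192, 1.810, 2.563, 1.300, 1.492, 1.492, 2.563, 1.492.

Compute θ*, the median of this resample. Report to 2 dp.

θ* = 1.49

Sorted: 0.641, 1.300, 1.492, 1.492, 1.492, 1.492, 1.810, 2.192, 2.563, 2.563
Median = average of the two middle values = 1.49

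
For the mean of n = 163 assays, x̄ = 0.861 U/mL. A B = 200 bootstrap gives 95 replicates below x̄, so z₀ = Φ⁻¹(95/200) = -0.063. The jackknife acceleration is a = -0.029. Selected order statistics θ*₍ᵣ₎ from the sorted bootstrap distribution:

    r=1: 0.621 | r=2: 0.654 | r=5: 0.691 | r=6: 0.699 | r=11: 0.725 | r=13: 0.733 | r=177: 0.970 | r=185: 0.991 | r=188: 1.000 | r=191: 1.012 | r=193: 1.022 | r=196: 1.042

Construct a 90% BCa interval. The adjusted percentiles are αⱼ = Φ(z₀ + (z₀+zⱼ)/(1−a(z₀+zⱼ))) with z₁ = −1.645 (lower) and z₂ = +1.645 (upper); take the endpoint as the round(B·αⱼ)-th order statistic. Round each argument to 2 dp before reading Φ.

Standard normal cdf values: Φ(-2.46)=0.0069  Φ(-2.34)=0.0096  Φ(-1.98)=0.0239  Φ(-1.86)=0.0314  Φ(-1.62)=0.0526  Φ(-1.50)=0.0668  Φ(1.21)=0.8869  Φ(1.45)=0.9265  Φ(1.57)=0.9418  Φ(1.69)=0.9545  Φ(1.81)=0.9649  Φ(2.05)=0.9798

Lower: z₀ + z₁ = -0.063 + (-1.645) = -1.708; 1 − a(z₀+z₁) = 1 − (-0.029)(-1.708) = 0.9505; argument = -0.063 + (-1.708)/0.9505 = -1.8600 → -1.86.
α₁ = Φ(-1.86) = 0.0314; rank = round(200 × 0.0314) = 6; θ*₍6₎ = 0.699.
Upper: z₀ + z₂ = 1.582; 1 − a(z₀+z₂) = 1.0459; argument = 1.4496 → 1.45; α₂ = 0.9265; rank = 185; θ*₍185₎ = 0.991.

(0.699, 0.991)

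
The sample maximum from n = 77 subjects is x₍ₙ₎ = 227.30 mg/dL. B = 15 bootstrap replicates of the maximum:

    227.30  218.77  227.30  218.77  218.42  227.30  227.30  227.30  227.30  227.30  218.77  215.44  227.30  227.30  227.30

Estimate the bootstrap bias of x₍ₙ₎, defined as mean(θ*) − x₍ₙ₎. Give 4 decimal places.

bias = −3.0887

mean(θ*) = (227.30 + 218.77 + 227.30 + 218.77 + 218.42 + 227.30 + 227.30 + 227.30 + 227.30 + 227.30 + 218.77 + 215.44 + 227.30 + 227.30 + 227.30) / 15 = 224.21133
bias = 224.21133 − 227.30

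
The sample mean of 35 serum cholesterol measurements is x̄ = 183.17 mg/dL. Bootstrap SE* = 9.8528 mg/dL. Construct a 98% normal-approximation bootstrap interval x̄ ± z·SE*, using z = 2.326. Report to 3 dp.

(160.252, 206.088)

Margin = 2.326 × 9.8528 = 22.9176
Interval: 183.17 ± 22.9176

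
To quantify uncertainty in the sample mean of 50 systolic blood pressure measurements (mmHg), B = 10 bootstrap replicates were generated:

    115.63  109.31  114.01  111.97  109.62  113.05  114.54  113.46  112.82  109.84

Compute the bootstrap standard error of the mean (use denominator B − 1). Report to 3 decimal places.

SE* = 2.194

Bootstrap SE is the standard deviation of the 10 replicate means.
Mean of replicates: (115.63 + 109.31 + 114.01 + 111.97 + 109.62 + 113.05 + 114.54 + 113.46 + 112.82 + 109.84) / 10 = 1124.2500 / 10 = 112.4250
Sum of squared deviations: (+3.2050)² + (−3.1150)² + (+1.5850)² + (−0.4550)² + (−2.8050)² + (+0.6250)² + (+2.1150)² + (+1.0350)² + (+0.3950)² + (−2.5850)² = 43.3358
Variance = 43.3358 / 9 = 4.8151
SE* = √4.8151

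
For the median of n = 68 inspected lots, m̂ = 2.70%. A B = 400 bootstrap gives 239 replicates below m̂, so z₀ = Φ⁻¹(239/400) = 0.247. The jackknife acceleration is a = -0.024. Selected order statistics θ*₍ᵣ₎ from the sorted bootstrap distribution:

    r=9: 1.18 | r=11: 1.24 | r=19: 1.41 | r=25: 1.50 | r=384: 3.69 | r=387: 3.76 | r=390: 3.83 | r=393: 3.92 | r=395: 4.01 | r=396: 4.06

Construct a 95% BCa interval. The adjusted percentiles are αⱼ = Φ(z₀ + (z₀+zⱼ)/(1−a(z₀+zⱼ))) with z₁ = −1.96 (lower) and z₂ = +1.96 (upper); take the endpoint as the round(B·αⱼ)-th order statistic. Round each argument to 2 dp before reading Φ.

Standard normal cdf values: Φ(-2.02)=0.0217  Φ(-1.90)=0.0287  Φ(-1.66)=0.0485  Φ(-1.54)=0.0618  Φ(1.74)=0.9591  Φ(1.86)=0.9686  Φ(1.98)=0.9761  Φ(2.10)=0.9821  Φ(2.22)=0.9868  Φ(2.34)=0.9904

(1.50, 4.06)

Lower: z₀ + z₁ = 0.247 + (-1.960) = -1.713; 1 − a(z₀+z₁) = 1 − (-0.024)(-1.713) = 0.9589; argument = 0.247 + (-1.713)/0.9589 = -1.5394 → -1.54.
α₁ = Φ(-1.54) = 0.0618; rank = round(400 × 0.0618) = 25; θ*₍25₎ = 1.50.
Upper: z₀ + z₂ = 2.207; 1 − a(z₀+z₂) = 1.0530; argument = 2.3430 → 2.34; α₂ = 0.9904; rank = 396; θ*₍396₎ = 4.06.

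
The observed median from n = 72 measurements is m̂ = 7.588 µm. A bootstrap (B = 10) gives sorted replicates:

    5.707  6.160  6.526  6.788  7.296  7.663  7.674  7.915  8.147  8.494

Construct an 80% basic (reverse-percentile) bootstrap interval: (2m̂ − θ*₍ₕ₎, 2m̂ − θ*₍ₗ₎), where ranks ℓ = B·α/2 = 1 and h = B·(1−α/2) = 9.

Percentile endpoints at ranks 1 and 9: θ*₍1₎ = 5.707, θ*₍9₎ = 8.147.
Basic interval reflects these around m̂:
  lower = 2 × 7.588 − 8.147 = 7.029
  upper = 2 × 7.588 − 5.707 = 9.469

(7.029, 9.469)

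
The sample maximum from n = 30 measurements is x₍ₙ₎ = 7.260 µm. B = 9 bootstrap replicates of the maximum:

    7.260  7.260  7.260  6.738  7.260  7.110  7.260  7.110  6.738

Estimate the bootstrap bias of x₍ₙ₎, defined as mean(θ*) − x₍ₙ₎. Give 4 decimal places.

bias = −0.1493

mean(θ*) = (7.260 + 7.260 + 7.260 + 6.738 + 7.260 + 7.110 + 7.260 + 7.110 + 6.738) / 9 = 7.11067
bias = 7.11067 − 7.260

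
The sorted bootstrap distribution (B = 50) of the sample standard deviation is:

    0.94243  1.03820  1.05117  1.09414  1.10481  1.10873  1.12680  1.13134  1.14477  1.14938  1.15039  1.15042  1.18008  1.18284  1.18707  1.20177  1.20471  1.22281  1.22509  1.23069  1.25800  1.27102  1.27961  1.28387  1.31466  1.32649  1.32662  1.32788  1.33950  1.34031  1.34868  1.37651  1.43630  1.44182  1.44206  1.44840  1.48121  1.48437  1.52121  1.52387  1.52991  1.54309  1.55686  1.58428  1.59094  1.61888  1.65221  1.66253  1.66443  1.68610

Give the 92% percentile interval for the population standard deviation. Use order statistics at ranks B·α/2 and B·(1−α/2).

(1.03820, 1.66253)

α = 0.08; lower rank = 50 × 0.040 = 2; upper rank = 50 × 0.960 = 48.
The 2nd smallest replicate is 1.03820; the 48th is 1.66253.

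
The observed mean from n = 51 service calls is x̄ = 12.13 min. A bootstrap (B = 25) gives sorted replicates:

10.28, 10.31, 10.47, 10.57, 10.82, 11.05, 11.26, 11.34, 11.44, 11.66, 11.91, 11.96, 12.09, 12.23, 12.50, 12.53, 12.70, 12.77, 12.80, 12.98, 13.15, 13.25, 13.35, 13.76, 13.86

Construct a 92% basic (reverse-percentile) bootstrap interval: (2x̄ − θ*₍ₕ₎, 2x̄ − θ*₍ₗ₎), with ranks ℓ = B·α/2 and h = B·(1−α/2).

(10.50, 13.98)

Percentile endpoints at ranks 1 and 24: θ*₍1₎ = 10.28, θ*₍24₎ = 13.76.
Basic interval reflects these around x̄:
  lower = 2 × 12.13 − 13.76 = 10.50
  upper = 2 × 12.13 − 10.28 = 13.98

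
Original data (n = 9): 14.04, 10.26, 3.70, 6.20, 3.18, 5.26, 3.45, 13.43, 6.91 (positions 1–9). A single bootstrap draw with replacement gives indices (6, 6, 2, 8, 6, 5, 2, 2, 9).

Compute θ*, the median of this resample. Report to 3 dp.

Resample values: 5.26, 5.26, 10.26, 13.43, 5.26, 3.18, 10.26, 10.26, 6.91.
Sorted: 3.18, 5.26, 5.26, 5.26, 6.91, 10.26, 10.26, 10.26, 13.43
Median = middle value = 6.910

θ* = 6.910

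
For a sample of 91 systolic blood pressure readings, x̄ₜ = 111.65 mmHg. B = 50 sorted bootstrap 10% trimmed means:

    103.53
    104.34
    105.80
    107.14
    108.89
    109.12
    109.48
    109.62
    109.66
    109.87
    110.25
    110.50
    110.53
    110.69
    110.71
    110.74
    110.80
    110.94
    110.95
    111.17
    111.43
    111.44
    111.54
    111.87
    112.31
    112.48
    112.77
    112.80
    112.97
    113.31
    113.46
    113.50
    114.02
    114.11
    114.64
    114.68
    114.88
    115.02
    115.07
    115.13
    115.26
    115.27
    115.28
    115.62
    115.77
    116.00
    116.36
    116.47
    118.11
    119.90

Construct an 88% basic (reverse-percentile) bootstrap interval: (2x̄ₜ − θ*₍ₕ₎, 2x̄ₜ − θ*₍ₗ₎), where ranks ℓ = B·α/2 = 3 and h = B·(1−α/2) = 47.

Percentile endpoints at ranks 3 and 47: θ*₍3₎ = 105.80, θ*₍47₎ = 116.36.
Basic interval reflects these around x̄ₜ:
  lower = 2 × 111.65 − 116.36 = 106.94
  upper = 2 × 111.65 − 105.80 = 117.50

(106.94, 117.50)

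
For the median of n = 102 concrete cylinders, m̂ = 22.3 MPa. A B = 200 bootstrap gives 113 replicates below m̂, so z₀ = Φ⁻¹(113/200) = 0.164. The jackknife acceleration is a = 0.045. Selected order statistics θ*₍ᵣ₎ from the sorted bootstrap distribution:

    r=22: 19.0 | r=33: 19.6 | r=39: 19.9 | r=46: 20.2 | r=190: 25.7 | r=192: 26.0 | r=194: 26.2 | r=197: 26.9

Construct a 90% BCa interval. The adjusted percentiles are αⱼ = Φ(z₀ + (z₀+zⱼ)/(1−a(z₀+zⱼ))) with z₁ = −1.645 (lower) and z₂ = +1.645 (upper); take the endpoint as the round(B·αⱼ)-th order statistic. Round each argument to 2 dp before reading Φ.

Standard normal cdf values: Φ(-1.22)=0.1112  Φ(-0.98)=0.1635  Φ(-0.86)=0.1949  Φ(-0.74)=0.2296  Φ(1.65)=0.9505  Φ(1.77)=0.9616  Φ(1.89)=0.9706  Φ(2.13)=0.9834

(19.0, 26.9)

Lower: z₀ + z₁ = 0.164 + (-1.645) = -1.481; 1 − a(z₀+z₁) = 1 − (0.045)(-1.481) = 1.0666; argument = 0.164 + (-1.481)/1.0666 = -1.2245 → -1.22.
α₁ = Φ(-1.22) = 0.1112; rank = round(200 × 0.1112) = 22; θ*₍22₎ = 19.0.
Upper: z₀ + z₂ = 1.809; 1 − a(z₀+z₂) = 0.9186; argument = 2.1333 → 2.13; α₂ = 0.9834; rank = 197; θ*₍197₎ = 26.9.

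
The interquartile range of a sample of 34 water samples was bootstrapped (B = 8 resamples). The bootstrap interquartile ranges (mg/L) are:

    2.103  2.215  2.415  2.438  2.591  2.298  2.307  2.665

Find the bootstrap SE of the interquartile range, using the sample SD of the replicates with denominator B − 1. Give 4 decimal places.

SE* = 0.1876

Bootstrap SE is the standard deviation of the 8 replicate interquartile ranges.
Mean of replicates: (2.103 + 2.215 + 2.415 + 2.438 + 2.591 + 2.298 + 2.307 + 2.665) / 8 = 19.03200 / 8 = 2.37900
Sum of squared deviations: (−0.27600)² + (−0.16400)² + (+0.03600)² + (+0.05900)² + (+0.21200)² + (−0.08100)² + (−0.07200)² + (+0.28600)² = 0.24633
Variance = 0.24633 / 7 = 0.03519
SE* = √0.03519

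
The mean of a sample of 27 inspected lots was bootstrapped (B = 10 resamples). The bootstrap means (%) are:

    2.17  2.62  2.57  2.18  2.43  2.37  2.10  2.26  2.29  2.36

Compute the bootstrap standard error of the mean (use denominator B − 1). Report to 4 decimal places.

Bootstrap SE is the standard deviation of the 10 replicate means.
Mean of replicates: (2.17 + 2.62 + 2.57 + 2.18 + 2.43 + 2.37 + 2.10 + 2.26 + 2.29 + 2.36) / 10 = 23.35000 / 10 = 2.33500
Sum of squared deviations: (−0.16500)² + (+0.28500)² + (+0.23500)² + (−0.15500)² + (+0.09500)² + (+0.03500)² + (−0.23500)² + (−0.07500)² + (−0.04500)² + (+0.02500)² = 0.26145
Variance = 0.26145 / 9 = 0.02905
SE* = √0.02905

SE* = 0.1704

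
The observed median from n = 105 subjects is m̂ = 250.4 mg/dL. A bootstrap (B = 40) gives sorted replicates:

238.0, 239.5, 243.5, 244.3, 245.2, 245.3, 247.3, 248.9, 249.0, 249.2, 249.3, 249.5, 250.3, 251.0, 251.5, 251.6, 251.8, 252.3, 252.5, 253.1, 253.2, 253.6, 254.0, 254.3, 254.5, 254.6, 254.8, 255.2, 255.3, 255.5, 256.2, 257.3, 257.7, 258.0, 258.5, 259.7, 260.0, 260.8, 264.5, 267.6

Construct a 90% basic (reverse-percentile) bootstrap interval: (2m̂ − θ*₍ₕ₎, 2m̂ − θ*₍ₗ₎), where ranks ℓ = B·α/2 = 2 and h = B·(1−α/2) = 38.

(240.0, 261.3)

Percentile endpoints at ranks 2 and 38: θ*₍2₎ = 239.5, θ*₍38₎ = 260.8.
Basic interval reflects these around m̂:
  lower = 2 × 250.4 − 260.8 = 240.0
  upper = 2 × 250.4 − 239.5 = 261.3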